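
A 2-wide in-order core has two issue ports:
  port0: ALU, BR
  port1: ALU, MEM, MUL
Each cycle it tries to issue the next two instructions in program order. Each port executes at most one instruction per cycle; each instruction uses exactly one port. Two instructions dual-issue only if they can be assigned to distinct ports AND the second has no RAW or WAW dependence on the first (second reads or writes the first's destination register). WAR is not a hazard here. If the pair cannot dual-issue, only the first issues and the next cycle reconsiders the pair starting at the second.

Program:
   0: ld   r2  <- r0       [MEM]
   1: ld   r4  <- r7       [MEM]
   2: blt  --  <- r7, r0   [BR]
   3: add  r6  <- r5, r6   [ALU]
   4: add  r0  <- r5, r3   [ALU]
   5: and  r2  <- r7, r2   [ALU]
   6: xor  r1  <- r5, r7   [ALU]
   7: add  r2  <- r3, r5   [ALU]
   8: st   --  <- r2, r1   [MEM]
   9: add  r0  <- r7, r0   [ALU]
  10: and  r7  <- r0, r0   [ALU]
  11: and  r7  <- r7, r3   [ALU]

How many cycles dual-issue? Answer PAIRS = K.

c0: i0 ld.MEM  no-port MEM/MEM
c1: i1&i2 ld.MEM/blt.BR  dual
c2: i3&i4 add.ALU/add.ALU  dual
c3: i5&i6 and.ALU/xor.ALU  dual
c4: i7 add.ALU  RAW r2
c5: i8&i9 st.MEM/add.ALU  dual
c6: i10 and.ALU  RAW+WAW r7
c7: i11 and.ALU  tail

PAIRS = 4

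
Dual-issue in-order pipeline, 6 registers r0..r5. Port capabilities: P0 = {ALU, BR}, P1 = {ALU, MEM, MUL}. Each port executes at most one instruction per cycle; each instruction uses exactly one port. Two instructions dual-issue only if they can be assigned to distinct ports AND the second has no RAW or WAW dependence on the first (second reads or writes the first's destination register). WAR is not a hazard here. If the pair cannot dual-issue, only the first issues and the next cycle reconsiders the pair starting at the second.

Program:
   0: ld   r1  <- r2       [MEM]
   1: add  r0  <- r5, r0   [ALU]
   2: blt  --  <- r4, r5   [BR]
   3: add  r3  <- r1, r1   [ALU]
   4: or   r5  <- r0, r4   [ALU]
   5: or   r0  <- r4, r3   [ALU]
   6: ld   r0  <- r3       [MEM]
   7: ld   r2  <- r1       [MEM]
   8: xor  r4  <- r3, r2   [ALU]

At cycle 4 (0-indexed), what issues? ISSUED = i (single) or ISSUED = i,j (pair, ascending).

ISSUED = 7

[0] i0+i1  ld.MEM+add.ALU  -- dual
[1] i2+i3  blt.BR+add.ALU  -- dual
[2] i4+i5  or.ALU+or.ALU  -- dual
[3] i6  ld.MEM  -- no-port MEM/MEM
[4] i7  ld.MEM  -- RAW r2
[5] i8  xor.ALU  -- tail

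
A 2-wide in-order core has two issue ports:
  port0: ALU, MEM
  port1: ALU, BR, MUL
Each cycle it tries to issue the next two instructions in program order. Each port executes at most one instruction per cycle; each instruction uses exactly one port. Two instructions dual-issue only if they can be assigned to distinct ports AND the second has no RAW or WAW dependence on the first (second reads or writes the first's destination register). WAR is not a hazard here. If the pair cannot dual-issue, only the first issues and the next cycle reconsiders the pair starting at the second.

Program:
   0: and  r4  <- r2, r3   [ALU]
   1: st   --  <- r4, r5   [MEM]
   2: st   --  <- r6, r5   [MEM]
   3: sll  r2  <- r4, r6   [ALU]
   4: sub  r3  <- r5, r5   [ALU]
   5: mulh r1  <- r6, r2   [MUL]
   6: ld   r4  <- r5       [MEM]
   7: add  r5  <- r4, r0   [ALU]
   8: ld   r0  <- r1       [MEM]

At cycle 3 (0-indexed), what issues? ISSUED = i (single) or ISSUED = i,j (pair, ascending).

0. and.ALU @i0  | RAW r4
1. st.MEM @i1  | no-port MEM/MEM
2. st.MEM/sll.ALU @i2,i3  | pair
3. sub.ALU/mulh.MUL @i4,i5  | pair
4. ld.MEM @i6  | RAW r4
5. add.ALU/ld.MEM @i7,i8  | pair

ISSUED = 4,5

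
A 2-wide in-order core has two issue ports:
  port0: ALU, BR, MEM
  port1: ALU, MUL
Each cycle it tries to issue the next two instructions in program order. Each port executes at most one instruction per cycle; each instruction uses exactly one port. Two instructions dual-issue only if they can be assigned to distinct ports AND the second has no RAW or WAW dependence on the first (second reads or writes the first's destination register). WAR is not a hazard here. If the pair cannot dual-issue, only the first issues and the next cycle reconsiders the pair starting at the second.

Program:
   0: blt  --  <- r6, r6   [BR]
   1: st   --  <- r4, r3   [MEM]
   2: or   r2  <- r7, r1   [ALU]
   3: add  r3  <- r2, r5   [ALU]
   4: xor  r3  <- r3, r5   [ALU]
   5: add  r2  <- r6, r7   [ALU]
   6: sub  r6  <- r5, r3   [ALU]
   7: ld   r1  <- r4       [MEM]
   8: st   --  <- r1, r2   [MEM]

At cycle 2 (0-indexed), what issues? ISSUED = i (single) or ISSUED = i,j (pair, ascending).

0. blt.BR @i0  | no-port BR/MEM
1. st.MEM;or.ALU @i1,i2  | pair
2. add.ALU @i3  | RAW+WAW r3
3. xor.ALU;add.ALU @i4,i5  | pair
4. sub.ALU;ld.MEM @i6,i7  | pair
5. st.MEM @i8  | tail

ISSUED = 3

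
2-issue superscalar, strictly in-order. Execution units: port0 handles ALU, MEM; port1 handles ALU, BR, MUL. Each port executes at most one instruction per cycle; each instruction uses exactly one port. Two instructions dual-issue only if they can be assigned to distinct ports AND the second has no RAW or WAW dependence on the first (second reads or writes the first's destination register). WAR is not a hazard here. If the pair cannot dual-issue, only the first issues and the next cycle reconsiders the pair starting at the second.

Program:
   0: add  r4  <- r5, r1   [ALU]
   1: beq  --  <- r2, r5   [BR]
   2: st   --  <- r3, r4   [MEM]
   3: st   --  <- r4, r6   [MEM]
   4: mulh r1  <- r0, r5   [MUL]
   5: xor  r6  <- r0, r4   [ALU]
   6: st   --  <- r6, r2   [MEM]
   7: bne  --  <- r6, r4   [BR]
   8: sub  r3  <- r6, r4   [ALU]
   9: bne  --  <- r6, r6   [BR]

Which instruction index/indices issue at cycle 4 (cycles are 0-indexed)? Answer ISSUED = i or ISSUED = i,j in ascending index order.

t=0 i0+i1:add/beq ; pair
t=1 i2:st ; no-port MEM/MEM
t=2 i3+i4:st/mulh ; pair
t=3 i5:xor ; RAW r6
t=4 i6+i7:st/bne ; pair
t=5 i8+i9:sub/bne ; pair

ISSUED = 6,7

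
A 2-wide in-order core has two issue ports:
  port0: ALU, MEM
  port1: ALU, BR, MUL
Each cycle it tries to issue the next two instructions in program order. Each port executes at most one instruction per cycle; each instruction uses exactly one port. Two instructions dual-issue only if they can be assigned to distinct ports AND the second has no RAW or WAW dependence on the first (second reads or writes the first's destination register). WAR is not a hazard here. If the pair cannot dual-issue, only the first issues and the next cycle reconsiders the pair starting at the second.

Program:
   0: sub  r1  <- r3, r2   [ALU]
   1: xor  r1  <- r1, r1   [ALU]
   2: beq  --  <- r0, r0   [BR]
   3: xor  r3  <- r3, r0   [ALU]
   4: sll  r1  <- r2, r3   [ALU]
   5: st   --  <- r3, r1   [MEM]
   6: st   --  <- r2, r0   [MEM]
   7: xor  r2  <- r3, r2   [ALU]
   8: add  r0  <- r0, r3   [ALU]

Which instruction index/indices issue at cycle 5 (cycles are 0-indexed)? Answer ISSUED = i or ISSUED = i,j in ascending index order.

ISSUED = 6,7

t=0 i0:sub ; RAW+WAW r1
t=1 i1+i2:xor;beq ; dual
t=2 i3:xor ; RAW r3
t=3 i4:sll ; RAW r1
t=4 i5:st ; no-port MEM/MEM
t=5 i6+i7:st;xor ; dual
t=6 i8:add ; tail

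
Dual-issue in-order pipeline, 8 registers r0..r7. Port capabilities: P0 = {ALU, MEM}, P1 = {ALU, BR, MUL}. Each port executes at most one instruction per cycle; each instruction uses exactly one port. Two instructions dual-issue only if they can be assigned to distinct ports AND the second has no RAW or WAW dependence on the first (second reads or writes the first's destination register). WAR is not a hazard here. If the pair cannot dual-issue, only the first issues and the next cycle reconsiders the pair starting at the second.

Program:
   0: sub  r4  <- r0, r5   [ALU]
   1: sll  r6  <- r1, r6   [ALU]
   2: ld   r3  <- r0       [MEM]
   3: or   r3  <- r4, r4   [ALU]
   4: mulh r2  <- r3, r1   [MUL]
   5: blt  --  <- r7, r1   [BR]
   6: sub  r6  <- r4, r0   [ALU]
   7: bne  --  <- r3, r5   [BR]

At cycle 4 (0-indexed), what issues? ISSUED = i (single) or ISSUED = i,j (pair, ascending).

c0: i0+i1 sub.ALU/sll.ALU  pair
c1: i2 ld.MEM  WAW r3
c2: i3 or.ALU  RAW r3
c3: i4 mulh.MUL  no-port MUL/BR
c4: i5+i6 blt.BR/sub.ALU  pair
c5: i7 bne.BR  tail

ISSUED = 5,6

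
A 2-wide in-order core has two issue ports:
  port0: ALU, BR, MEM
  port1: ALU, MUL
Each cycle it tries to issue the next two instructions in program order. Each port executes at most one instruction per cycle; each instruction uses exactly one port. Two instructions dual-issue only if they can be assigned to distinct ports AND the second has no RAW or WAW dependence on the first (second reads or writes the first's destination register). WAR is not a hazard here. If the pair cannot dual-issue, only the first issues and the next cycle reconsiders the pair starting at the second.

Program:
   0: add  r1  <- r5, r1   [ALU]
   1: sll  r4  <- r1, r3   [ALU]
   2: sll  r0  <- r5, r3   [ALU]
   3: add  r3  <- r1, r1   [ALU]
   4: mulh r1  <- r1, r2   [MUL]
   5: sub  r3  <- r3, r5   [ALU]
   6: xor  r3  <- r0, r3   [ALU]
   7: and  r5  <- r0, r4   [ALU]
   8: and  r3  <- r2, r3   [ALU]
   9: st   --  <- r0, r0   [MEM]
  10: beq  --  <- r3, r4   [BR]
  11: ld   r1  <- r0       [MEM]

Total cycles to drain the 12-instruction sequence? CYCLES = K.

t=0 i0:add ; RAW r1
t=1 i1+i2:sll sll ; 2-wide
t=2 i3+i4:add mulh ; 2-wide
t=3 i5:sub ; RAW+WAW r3
t=4 i6+i7:xor and ; 2-wide
t=5 i8+i9:and st ; 2-wide
t=6 i10:beq ; no-port BR/MEM
t=7 i11:ld ; tail

CYCLES = 8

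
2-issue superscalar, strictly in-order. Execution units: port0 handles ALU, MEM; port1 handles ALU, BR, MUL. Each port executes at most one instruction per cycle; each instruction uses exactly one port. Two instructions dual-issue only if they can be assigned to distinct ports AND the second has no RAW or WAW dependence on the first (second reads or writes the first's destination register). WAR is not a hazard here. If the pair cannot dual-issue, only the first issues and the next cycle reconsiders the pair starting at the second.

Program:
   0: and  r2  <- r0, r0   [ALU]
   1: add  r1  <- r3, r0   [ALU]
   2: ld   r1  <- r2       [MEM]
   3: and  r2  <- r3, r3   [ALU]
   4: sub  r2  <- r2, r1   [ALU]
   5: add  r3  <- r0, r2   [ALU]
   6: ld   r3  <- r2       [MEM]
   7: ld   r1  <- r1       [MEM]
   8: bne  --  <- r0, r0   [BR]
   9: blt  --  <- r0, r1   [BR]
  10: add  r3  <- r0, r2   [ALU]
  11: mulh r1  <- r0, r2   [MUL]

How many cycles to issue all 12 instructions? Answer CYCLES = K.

CYCLES = 8

[0] i0+i1  and.ALU add.ALU  -- 2-wide
[1] i2+i3  ld.MEM and.ALU  -- 2-wide
[2] i4  sub.ALU  -- RAW r2
[3] i5  add.ALU  -- WAW r3
[4] i6  ld.MEM  -- no-port MEM/MEM
[5] i7+i8  ld.MEM bne.BR  -- 2-wide
[6] i9+i10  blt.BR add.ALU  -- 2-wide
[7] i11  mulh.MUL  -- tail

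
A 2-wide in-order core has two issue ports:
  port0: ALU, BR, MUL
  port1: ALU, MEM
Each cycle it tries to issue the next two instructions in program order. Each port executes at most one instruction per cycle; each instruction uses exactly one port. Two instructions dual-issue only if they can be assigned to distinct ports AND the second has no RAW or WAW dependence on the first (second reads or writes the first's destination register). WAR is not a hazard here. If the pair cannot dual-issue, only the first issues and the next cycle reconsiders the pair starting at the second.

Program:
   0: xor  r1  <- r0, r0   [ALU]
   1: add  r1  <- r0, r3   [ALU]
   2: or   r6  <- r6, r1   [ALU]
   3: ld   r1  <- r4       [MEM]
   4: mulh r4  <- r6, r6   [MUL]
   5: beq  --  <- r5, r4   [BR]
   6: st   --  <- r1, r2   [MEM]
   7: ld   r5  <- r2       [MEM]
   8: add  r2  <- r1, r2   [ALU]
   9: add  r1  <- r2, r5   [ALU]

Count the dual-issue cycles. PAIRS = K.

[0] i0  xor.ALU  -- WAW r1
[1] i1  add.ALU  -- RAW r1
[2] i2+i3  or.ALU ld.MEM  -- 2-wide
[3] i4  mulh.MUL  -- no-port MUL/BR
[4] i5+i6  beq.BR st.MEM  -- 2-wide
[5] i7+i8  ld.MEM add.ALU  -- 2-wide
[6] i9  add.ALU  -- tail

PAIRS = 3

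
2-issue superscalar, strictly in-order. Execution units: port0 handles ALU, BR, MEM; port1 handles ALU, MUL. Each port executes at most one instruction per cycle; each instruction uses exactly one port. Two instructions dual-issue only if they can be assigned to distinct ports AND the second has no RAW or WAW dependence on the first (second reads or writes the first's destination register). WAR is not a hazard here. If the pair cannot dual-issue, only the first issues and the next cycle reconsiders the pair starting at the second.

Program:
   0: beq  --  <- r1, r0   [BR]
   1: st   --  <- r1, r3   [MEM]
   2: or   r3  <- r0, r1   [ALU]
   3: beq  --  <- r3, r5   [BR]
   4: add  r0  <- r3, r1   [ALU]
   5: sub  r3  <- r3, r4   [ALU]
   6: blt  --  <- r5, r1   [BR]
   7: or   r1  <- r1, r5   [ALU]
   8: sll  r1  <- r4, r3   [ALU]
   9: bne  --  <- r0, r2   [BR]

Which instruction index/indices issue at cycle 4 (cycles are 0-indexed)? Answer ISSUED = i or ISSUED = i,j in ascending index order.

ISSUED = 7

#0 head=0: beq i0 no-port BR/MEM
#1 head=1: st or i1&i2 dual
#2 head=3: beq add i3&i4 dual
#3 head=5: sub blt i5&i6 dual
#4 head=7: or i7 WAW r1
#5 head=8: sll bne i8&i9 dual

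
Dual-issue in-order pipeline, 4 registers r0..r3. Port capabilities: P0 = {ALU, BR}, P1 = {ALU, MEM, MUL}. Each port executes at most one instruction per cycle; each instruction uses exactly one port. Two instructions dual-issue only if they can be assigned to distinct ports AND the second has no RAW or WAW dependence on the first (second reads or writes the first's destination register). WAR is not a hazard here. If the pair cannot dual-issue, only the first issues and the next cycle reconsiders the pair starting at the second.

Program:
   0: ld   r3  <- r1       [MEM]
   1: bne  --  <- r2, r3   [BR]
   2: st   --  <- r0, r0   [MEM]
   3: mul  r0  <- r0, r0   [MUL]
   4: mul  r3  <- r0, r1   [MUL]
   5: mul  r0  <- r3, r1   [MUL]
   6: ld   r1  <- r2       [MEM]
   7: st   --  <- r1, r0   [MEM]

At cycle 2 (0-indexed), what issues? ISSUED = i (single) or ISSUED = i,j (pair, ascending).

ISSUED = 3

#0 head=0: ld i0 RAW r3
#1 head=1: bne;st i1/i2 dual
#2 head=3: mul i3 no-port MUL/MUL
#3 head=4: mul i4 no-port MUL/MUL
#4 head=5: mul i5 no-port MUL/MEM
#5 head=6: ld i6 no-port MEM/MEM
#6 head=7: st i7 tail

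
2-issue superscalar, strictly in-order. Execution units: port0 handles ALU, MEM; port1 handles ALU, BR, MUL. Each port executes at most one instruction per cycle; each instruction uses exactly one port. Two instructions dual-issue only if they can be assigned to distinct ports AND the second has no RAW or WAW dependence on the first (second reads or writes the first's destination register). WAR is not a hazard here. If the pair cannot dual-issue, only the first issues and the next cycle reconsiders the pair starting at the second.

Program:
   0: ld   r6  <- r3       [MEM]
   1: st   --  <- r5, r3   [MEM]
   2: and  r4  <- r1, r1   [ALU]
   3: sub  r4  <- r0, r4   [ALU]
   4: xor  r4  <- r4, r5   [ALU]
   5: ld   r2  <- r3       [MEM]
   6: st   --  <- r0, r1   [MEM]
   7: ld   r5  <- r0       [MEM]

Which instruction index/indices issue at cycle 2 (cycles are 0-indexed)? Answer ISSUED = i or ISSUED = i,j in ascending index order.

ISSUED = 3

[0] i0  ld  -- no-port MEM/MEM
[1] i1+i2  st+and  -- pair
[2] i3  sub  -- RAW+WAW r4
[3] i4+i5  xor+ld  -- pair
[4] i6  st  -- no-port MEM/MEM
[5] i7  ld  -- tail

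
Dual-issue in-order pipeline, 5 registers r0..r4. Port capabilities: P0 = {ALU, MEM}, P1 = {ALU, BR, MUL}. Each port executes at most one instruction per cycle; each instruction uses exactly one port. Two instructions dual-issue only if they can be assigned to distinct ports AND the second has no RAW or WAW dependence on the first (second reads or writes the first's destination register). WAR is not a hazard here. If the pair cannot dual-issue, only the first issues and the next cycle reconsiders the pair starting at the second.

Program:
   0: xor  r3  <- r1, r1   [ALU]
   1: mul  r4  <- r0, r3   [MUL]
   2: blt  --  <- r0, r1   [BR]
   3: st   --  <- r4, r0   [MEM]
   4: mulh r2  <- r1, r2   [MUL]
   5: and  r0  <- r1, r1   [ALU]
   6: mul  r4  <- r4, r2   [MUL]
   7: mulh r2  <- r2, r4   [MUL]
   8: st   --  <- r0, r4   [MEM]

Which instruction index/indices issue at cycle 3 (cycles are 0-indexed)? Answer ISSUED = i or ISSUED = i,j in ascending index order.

#0 head=0: xor.ALU i0 RAW r3
#1 head=1: mul.MUL i1 no-port MUL/BR
#2 head=2: blt.BR st.MEM i2,i3 pair
#3 head=4: mulh.MUL and.ALU i4,i5 pair
#4 head=6: mul.MUL i6 no-port MUL/MUL
#5 head=7: mulh.MUL st.MEM i7,i8 pair

ISSUED = 4,5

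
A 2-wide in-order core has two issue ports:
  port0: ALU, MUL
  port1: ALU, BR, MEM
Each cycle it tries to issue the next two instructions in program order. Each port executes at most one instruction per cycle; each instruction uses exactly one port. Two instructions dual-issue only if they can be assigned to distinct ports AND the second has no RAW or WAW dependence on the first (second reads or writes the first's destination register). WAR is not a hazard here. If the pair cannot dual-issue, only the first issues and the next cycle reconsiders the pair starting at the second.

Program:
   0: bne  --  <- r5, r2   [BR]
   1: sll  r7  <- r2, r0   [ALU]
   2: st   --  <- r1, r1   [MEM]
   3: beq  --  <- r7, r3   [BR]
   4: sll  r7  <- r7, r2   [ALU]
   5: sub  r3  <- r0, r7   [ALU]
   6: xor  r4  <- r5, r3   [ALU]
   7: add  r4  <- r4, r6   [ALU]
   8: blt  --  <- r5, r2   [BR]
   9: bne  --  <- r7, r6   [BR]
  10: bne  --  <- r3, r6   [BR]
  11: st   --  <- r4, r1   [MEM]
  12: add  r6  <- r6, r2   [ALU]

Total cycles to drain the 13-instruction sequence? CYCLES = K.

c0: i0/i1 bne.BR;sll.ALU  2-wide
c1: i2 st.MEM  no-port MEM/BR
c2: i3/i4 beq.BR;sll.ALU  2-wide
c3: i5 sub.ALU  RAW r3
c4: i6 xor.ALU  RAW+WAW r4
c5: i7/i8 add.ALU;blt.BR  2-wide
c6: i9 bne.BR  no-port BR/BR
c7: i10 bne.BR  no-port BR/MEM
c8: i11/i12 st.MEM;add.ALU  2-wide

CYCLES = 9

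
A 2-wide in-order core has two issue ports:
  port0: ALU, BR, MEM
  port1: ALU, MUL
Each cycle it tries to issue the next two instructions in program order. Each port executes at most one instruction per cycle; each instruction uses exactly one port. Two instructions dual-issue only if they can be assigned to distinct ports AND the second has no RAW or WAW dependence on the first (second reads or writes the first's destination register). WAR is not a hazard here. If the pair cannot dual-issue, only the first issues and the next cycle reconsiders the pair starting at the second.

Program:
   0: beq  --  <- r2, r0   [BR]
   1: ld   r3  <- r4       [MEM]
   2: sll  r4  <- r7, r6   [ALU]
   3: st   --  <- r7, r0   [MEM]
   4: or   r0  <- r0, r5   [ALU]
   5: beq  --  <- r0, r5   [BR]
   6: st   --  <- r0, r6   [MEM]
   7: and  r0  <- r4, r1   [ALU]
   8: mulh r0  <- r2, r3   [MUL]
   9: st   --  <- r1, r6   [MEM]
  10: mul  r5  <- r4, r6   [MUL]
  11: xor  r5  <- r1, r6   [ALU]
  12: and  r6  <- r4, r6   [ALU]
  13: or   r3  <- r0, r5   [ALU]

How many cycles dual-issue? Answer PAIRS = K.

PAIRS = 5

t=0 i0:beq ; no-port BR/MEM
t=1 i1&i2:ld/sll ; pair
t=2 i3&i4:st/or ; pair
t=3 i5:beq ; no-port BR/MEM
t=4 i6&i7:st/and ; pair
t=5 i8&i9:mulh/st ; pair
t=6 i10:mul ; WAW r5
t=7 i11&i12:xor/and ; pair
t=8 i13:or ; tail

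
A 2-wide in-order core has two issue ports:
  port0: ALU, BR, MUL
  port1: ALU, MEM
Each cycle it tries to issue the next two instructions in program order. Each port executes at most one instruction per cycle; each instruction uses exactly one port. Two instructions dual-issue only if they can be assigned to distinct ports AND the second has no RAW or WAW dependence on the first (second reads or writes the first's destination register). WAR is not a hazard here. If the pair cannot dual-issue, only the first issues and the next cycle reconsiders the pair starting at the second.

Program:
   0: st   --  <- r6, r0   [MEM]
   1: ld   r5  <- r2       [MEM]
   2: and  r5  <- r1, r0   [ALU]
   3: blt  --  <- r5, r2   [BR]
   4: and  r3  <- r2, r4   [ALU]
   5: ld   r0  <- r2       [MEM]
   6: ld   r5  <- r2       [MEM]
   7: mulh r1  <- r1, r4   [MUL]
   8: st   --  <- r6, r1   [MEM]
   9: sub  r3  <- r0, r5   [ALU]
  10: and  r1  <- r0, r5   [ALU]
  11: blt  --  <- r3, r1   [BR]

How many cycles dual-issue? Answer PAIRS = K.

PAIRS = 3

t=0 i0:st ; no-port MEM/MEM
t=1 i1:ld ; WAW r5
t=2 i2:and ; RAW r5
t=3 i3,i4:blt and ; 2-wide
t=4 i5:ld ; no-port MEM/MEM
t=5 i6,i7:ld mulh ; 2-wide
t=6 i8,i9:st sub ; 2-wide
t=7 i10:and ; RAW r1
t=8 i11:blt ; tail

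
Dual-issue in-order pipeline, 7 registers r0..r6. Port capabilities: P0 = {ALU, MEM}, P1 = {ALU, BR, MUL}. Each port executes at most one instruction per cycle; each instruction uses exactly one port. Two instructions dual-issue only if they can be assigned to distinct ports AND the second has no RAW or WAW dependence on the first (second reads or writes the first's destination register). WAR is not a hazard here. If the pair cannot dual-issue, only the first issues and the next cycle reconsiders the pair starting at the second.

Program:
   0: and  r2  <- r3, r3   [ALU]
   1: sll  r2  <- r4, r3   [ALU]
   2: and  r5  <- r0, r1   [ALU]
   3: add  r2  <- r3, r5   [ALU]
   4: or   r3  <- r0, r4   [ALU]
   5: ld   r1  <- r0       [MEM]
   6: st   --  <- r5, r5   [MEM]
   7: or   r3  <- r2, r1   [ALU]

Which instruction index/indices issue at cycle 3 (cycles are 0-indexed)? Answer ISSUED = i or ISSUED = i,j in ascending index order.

#0 head=0: and i0 WAW r2
#1 head=1: sll/and i1,i2 dual
#2 head=3: add/or i3,i4 dual
#3 head=5: ld i5 no-port MEM/MEM
#4 head=6: st/or i6,i7 dual

ISSUED = 5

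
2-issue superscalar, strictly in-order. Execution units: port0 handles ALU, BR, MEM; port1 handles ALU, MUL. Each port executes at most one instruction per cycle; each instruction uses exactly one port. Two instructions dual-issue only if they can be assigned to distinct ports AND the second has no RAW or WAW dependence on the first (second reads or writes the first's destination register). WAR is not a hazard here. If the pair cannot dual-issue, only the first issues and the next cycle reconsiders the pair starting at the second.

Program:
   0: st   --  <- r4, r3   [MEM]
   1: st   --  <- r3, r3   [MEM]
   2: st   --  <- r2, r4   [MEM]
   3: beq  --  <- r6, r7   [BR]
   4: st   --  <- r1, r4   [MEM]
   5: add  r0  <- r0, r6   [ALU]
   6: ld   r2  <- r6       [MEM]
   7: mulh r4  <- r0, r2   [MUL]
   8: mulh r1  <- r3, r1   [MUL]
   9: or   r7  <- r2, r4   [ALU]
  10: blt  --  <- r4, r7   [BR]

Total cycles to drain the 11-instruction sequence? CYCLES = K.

t=0 i0:st.MEM ; no-port MEM/MEM
t=1 i1:st.MEM ; no-port MEM/MEM
t=2 i2:st.MEM ; no-port MEM/BR
t=3 i3:beq.BR ; no-port BR/MEM
t=4 i4+i5:st.MEM;add.ALU ; pair
t=5 i6:ld.MEM ; RAW r2
t=6 i7:mulh.MUL ; no-port MUL/MUL
t=7 i8+i9:mulh.MUL;or.ALU ; pair
t=8 i10:blt.BR ; tail

CYCLES = 9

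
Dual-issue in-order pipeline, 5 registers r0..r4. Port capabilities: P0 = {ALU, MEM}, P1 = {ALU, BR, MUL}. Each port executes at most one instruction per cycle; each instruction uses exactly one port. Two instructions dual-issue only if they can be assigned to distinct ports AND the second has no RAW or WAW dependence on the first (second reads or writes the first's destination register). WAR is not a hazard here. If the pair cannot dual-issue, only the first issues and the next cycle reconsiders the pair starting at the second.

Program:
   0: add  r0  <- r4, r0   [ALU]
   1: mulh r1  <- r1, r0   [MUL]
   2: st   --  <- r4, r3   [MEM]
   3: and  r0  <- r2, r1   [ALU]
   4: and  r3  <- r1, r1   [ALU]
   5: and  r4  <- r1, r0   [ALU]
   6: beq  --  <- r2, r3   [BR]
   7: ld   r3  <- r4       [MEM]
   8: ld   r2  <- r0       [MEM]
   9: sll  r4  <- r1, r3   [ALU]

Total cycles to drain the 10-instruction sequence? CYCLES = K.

0. add.ALU @i0  | RAW r0
1. mulh.MUL+st.MEM @i1/i2  | 2-wide
2. and.ALU+and.ALU @i3/i4  | 2-wide
3. and.ALU+beq.BR @i5/i6  | 2-wide
4. ld.MEM @i7  | no-port MEM/MEM
5. ld.MEM+sll.ALU @i8/i9  | 2-wide

CYCLES = 6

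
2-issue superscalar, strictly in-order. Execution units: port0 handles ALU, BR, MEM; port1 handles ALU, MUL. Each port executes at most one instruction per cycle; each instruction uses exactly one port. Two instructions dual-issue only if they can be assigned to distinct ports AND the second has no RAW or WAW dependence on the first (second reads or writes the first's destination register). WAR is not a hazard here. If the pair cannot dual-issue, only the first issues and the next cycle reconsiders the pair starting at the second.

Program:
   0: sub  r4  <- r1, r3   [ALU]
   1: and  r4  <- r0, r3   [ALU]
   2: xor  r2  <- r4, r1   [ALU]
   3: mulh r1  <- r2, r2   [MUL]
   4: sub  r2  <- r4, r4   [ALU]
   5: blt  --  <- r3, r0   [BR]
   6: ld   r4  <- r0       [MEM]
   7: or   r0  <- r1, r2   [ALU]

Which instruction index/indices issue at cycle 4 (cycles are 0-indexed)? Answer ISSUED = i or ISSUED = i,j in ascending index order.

0. sub @i0  | WAW r4
1. and @i1  | RAW r4
2. xor @i2  | RAW r2
3. mulh;sub @i3&i4  | dual
4. blt @i5  | no-port BR/MEM
5. ld;or @i6&i7  | dual

ISSUED = 5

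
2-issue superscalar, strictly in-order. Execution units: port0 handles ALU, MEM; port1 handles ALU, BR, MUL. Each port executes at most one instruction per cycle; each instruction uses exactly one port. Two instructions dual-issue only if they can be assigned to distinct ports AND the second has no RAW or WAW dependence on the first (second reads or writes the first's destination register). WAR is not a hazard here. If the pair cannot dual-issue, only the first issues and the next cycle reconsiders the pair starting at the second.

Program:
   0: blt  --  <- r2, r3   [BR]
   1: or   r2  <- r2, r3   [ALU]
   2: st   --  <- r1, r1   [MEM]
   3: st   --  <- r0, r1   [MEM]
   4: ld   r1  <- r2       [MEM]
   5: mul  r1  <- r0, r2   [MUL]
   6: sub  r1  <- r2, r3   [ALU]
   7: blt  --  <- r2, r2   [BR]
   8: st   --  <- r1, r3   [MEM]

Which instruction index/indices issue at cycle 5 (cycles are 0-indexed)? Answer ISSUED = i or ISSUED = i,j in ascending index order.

ISSUED = 6,7

c0: i0&i1 blt.BR/or.ALU  pair
c1: i2 st.MEM  no-port MEM/MEM
c2: i3 st.MEM  no-port MEM/MEM
c3: i4 ld.MEM  WAW r1
c4: i5 mul.MUL  WAW r1
c5: i6&i7 sub.ALU/blt.BR  pair
c6: i8 st.MEM  tail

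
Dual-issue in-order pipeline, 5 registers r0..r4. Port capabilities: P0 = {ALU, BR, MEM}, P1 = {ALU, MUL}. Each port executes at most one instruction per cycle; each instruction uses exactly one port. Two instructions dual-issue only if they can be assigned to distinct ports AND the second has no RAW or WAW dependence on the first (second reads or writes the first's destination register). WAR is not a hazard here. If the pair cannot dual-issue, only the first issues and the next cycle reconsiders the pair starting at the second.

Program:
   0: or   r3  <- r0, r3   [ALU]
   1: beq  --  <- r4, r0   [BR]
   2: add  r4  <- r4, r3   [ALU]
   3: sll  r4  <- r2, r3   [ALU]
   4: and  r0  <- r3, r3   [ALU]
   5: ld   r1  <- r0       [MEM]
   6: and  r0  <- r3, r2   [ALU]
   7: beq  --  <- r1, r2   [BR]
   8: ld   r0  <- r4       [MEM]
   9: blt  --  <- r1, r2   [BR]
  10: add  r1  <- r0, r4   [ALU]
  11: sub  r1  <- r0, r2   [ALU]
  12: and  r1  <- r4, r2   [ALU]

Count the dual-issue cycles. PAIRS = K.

PAIRS = 4

c0: i0/i1 or.ALU/beq.BR  pair
c1: i2 add.ALU  WAW r4
c2: i3/i4 sll.ALU/and.ALU  pair
c3: i5/i6 ld.MEM/and.ALU  pair
c4: i7 beq.BR  no-port BR/MEM
c5: i8 ld.MEM  no-port MEM/BR
c6: i9/i10 blt.BR/add.ALU  pair
c7: i11 sub.ALU  WAW r1
c8: i12 and.ALU  tail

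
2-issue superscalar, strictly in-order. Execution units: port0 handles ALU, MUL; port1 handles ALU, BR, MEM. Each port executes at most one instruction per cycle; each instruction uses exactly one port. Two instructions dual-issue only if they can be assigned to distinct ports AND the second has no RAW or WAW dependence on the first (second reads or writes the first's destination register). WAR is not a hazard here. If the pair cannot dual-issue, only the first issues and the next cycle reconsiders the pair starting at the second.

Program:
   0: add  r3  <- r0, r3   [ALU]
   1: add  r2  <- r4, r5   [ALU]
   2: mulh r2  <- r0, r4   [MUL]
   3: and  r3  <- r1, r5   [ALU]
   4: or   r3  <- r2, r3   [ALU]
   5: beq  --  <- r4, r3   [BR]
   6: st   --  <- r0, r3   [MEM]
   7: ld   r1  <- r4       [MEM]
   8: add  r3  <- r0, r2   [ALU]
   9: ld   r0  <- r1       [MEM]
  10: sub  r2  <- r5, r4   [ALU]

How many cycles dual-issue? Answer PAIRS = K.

0. add.ALU+add.ALU @i0&i1  | 2-wide
1. mulh.MUL+and.ALU @i2&i3  | 2-wide
2. or.ALU @i4  | RAW r3
3. beq.BR @i5  | no-port BR/MEM
4. st.MEM @i6  | no-port MEM/MEM
5. ld.MEM+add.ALU @i7&i8  | 2-wide
6. ld.MEM+sub.ALU @i9&i10  | 2-wide

PAIRS = 4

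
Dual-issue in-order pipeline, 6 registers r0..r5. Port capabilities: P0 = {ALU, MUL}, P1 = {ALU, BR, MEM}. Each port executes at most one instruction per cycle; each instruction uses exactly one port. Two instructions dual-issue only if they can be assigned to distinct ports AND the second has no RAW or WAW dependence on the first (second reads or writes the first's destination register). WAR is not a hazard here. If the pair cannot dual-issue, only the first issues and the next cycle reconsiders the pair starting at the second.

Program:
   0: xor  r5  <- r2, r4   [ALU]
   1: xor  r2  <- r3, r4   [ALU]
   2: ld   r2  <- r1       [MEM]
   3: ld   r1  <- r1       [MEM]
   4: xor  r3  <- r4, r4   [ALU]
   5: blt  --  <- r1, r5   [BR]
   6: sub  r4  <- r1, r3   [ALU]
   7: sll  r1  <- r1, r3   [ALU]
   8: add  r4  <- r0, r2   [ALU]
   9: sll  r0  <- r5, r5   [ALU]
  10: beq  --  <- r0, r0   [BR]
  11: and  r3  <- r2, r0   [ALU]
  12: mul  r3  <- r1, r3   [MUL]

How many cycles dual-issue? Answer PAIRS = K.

PAIRS = 5

t=0 i0,i1:xor+xor ; pair
t=1 i2:ld ; no-port MEM/MEM
t=2 i3,i4:ld+xor ; pair
t=3 i5,i6:blt+sub ; pair
t=4 i7,i8:sll+add ; pair
t=5 i9:sll ; RAW r0
t=6 i10,i11:beq+and ; pair
t=7 i12:mul ; tail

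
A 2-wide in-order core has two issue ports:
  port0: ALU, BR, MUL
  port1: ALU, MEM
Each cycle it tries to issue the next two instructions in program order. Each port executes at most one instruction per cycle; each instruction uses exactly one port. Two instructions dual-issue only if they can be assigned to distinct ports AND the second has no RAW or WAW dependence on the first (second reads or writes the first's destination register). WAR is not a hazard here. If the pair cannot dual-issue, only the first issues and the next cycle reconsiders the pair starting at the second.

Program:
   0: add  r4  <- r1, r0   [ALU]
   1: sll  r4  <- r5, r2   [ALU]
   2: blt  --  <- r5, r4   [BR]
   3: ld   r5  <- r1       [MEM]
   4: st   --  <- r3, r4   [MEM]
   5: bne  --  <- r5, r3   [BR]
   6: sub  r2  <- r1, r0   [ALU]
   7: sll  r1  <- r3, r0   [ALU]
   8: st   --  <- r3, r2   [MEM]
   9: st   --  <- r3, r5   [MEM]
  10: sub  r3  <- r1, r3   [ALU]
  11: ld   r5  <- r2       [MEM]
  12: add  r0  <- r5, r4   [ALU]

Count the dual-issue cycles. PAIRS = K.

c0: i0 add.ALU  WAW r4
c1: i1 sll.ALU  RAW r4
c2: i2+i3 blt.BR ld.MEM  dual
c3: i4+i5 st.MEM bne.BR  dual
c4: i6+i7 sub.ALU sll.ALU  dual
c5: i8 st.MEM  no-port MEM/MEM
c6: i9+i10 st.MEM sub.ALU  dual
c7: i11 ld.MEM  RAW r5
c8: i12 add.ALU  tail

PAIRS = 4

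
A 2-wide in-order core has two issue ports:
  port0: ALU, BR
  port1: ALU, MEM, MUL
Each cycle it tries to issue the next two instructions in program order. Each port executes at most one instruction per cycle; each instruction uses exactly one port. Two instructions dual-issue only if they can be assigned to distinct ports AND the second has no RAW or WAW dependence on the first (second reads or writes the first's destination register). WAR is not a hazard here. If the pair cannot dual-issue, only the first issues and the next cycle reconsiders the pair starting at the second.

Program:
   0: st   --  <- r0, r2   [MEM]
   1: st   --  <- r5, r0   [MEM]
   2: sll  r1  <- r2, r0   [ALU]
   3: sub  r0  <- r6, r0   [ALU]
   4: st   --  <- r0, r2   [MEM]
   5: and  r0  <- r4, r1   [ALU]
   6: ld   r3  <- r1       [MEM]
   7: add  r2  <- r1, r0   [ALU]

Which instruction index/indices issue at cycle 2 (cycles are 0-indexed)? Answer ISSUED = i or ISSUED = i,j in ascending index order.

ISSUED = 3

  cy0 -> i0 (st) no-port MEM/MEM
  cy1 -> i1+i2 (st+sll) pair
  cy2 -> i3 (sub) RAW r0
  cy3 -> i4+i5 (st+and) pair
  cy4 -> i6+i7 (ld+add) pair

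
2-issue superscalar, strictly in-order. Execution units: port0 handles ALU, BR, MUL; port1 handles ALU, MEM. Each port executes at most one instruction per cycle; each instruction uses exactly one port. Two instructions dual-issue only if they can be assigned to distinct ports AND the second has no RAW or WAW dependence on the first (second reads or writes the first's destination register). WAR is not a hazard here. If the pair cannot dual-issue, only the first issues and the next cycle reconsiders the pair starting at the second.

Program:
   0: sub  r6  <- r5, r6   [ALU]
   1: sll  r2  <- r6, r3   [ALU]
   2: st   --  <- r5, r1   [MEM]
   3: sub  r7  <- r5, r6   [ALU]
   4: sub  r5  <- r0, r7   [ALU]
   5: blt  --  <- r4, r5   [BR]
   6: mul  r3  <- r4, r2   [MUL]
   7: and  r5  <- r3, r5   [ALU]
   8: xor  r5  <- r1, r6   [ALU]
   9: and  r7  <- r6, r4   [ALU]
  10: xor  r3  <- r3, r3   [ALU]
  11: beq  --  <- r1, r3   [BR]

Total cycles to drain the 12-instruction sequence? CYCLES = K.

CYCLES = 10

c0: i0 sub.ALU  RAW r6
c1: i1+i2 sll.ALU+st.MEM  dual
c2: i3 sub.ALU  RAW r7
c3: i4 sub.ALU  RAW r5
c4: i5 blt.BR  no-port BR/MUL
c5: i6 mul.MUL  RAW r3
c6: i7 and.ALU  WAW r5
c7: i8+i9 xor.ALU+and.ALU  dual
c8: i10 xor.ALU  RAW r3
c9: i11 beq.BR  tail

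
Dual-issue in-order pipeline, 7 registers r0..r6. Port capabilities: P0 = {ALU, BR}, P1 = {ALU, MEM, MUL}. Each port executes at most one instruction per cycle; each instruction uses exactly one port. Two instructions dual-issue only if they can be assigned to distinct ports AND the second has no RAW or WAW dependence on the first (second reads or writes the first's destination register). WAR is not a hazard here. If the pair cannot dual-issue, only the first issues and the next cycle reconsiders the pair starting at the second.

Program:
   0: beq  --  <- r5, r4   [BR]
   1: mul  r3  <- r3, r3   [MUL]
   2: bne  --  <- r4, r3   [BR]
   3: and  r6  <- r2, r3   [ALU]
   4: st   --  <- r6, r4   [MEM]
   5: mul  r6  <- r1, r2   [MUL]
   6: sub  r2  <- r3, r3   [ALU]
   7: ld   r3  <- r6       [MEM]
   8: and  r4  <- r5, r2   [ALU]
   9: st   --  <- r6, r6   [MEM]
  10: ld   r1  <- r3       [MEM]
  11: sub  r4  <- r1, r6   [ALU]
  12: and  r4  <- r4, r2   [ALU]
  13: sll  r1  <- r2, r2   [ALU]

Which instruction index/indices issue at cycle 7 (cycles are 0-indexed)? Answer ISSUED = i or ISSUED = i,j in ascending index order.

#0 head=0: beq.BR mul.MUL i0&i1 pair
#1 head=2: bne.BR and.ALU i2&i3 pair
#2 head=4: st.MEM i4 no-port MEM/MUL
#3 head=5: mul.MUL sub.ALU i5&i6 pair
#4 head=7: ld.MEM and.ALU i7&i8 pair
#5 head=9: st.MEM i9 no-port MEM/MEM
#6 head=10: ld.MEM i10 RAW r1
#7 head=11: sub.ALU i11 RAW+WAW r4
#8 head=12: and.ALU sll.ALU i12&i13 pair

ISSUED = 11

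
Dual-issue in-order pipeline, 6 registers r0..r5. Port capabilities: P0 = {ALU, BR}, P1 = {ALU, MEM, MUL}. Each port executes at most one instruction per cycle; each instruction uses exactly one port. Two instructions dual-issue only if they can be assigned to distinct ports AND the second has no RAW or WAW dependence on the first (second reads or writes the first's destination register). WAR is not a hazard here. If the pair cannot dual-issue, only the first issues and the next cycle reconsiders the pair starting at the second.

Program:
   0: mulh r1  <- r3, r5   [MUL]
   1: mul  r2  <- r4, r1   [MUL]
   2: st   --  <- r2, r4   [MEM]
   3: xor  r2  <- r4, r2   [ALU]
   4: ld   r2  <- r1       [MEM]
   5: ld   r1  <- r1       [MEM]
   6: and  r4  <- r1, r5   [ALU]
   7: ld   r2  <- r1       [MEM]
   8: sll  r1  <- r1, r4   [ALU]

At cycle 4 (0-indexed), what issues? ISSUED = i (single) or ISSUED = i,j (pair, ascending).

[0] i0  mulh.MUL  -- no-port MUL/MUL
[1] i1  mul.MUL  -- no-port MUL/MEM
[2] i2&i3  st.MEM/xor.ALU  -- pair
[3] i4  ld.MEM  -- no-port MEM/MEM
[4] i5  ld.MEM  -- RAW r1
[5] i6&i7  and.ALU/ld.MEM  -- pair
[6] i8  sll.ALU  -- tail

ISSUED = 5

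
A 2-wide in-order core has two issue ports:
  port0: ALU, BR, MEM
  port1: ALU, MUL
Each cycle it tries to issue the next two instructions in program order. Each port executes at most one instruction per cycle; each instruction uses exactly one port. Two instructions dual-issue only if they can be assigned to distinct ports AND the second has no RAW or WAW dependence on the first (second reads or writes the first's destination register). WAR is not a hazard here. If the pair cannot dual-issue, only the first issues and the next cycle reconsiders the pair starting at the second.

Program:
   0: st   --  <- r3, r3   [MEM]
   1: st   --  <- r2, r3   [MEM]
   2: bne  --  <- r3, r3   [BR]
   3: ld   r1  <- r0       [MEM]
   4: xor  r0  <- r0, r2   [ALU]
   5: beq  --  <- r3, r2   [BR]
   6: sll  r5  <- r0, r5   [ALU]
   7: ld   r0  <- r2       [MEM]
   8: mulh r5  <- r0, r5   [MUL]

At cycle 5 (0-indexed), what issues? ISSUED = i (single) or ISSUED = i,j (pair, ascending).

  cy0 -> i0 (st) no-port MEM/MEM
  cy1 -> i1 (st) no-port MEM/BR
  cy2 -> i2 (bne) no-port BR/MEM
  cy3 -> i3+i4 (ld xor) 2-wide
  cy4 -> i5+i6 (beq sll) 2-wide
  cy5 -> i7 (ld) RAW r0
  cy6 -> i8 (mulh) tail

ISSUED = 7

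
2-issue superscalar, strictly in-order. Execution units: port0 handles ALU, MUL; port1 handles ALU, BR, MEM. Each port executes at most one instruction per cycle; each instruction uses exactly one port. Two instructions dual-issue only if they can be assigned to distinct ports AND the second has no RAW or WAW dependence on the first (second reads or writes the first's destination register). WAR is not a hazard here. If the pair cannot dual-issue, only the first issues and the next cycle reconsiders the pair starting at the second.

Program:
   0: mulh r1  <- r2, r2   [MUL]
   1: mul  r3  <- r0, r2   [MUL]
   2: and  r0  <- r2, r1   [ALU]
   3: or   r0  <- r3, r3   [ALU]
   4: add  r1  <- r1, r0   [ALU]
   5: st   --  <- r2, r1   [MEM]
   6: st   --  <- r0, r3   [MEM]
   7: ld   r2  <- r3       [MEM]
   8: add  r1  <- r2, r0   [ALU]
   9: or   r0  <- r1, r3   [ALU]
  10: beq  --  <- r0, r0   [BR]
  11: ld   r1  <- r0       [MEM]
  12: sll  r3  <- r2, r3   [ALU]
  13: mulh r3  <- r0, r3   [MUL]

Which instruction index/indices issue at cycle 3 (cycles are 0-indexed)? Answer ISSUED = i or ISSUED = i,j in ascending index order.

c0: i0 mulh.MUL  no-port MUL/MUL
c1: i1,i2 mul.MUL+and.ALU  dual
c2: i3 or.ALU  RAW r0
c3: i4 add.ALU  RAW r1
c4: i5 st.MEM  no-port MEM/MEM
c5: i6 st.MEM  no-port MEM/MEM
c6: i7 ld.MEM  RAW r2
c7: i8 add.ALU  RAW r1
c8: i9 or.ALU  RAW r0
c9: i10 beq.BR  no-port BR/MEM
c10: i11,i12 ld.MEM+sll.ALU  dual
c11: i13 mulh.MUL  tail

ISSUED = 4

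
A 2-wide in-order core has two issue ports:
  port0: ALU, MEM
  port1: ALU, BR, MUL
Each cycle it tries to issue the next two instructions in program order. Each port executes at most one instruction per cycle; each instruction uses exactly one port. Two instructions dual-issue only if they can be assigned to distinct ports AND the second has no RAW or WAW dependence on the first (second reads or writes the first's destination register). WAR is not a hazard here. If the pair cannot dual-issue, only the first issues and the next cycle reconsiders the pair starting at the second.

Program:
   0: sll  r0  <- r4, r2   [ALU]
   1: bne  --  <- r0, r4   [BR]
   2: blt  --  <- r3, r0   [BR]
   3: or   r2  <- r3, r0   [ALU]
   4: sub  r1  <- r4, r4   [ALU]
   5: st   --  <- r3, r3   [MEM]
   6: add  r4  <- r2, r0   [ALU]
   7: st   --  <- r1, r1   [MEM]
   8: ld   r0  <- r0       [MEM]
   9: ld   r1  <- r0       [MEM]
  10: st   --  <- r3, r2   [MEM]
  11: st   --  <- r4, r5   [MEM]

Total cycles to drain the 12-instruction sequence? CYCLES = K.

CYCLES = 9

0. sll.ALU @i0  | RAW r0
1. bne.BR @i1  | no-port BR/BR
2. blt.BR+or.ALU @i2&i3  | 2-wide
3. sub.ALU+st.MEM @i4&i5  | 2-wide
4. add.ALU+st.MEM @i6&i7  | 2-wide
5. ld.MEM @i8  | no-port MEM/MEM
6. ld.MEM @i9  | no-port MEM/MEM
7. st.MEM @i10  | no-port MEM/MEM
8. st.MEM @i11  | tail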